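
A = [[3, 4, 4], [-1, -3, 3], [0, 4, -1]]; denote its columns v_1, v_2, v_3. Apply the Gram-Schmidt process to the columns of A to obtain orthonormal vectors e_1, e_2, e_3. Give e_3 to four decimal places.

v_1 = (3, -1, 0); ‖v_1‖ = 3.1623, so e_1 = (0.9487, -0.3162, 0.0000).
e_1·v_2 = 0.9487·4 + (-0.3162)·(-3) + 0.0000·4 = 4.7434.
u_2 = v_2 − 4.7434·e_1 = (-0.5000, -1.5000, 4.0000).
‖u_2‖ = 4.3012, so e_2 = (-0.1162, -0.3487, 0.9300).
e_1·v_3 = 0.9487·4 + (-0.3162)·3 + 0.0000·(-1) = 2.8460; e_2·v_3 = (-0.1162)·4 + (-0.3487)·3 + 0.9300·(-1) = -2.4412.
u_3 = v_3 − 2.8460·e_1 + 2.4412·e_2 = (1.0162, 3.0486, 1.2703).
‖u_3‖ = 3.4555, so e_3 = (0.2941, 0.8823, 0.3676).

e_3 = (0.2941, 0.8823, 0.3676)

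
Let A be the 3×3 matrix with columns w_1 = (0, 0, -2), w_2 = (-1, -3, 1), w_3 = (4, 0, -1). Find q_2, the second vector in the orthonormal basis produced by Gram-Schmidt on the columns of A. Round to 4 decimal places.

w_1 = (0, 0, -2); ‖w_1‖ = 2.0000, so q_1 = (0.0000, 0.0000, -1.0000).
q_1·w_2 = 0.0000·(-1) + 0.0000·(-3) + (-1.0000)·1 = -1.0000.
u_2 = w_2 + 1.0000·q_1 = (-1.0000, -3.0000, 0.0000).
‖u_2‖ = 3.1623, so q_2 = (-0.3162, -0.9487, 0.0000).

q_2 = (-0.3162, -0.9487, 0.0000)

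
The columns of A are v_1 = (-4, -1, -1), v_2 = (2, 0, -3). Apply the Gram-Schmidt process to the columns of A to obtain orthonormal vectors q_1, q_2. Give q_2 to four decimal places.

v_1 = (-4, -1, -1); ‖v_1‖ = 4.2426, so q_1 = (-0.9428, -0.2357, -0.2357).
q_1·v_2 = (-0.9428)·2 + (-0.2357)·0 + (-0.2357)·(-3) = -1.1785.
u_2 = v_2 + 1.1785·q_1 = (0.8889, -0.2778, -3.2778).
‖u_2‖ = 3.4075, so q_2 = (0.2609, -0.0815, -0.9619).

q_2 = (0.2609, -0.0815, -0.9619)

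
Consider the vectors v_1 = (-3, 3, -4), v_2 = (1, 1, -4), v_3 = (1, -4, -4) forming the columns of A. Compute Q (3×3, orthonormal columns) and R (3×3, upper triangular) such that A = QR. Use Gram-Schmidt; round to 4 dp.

Q = [[-0.5145, 0.7453, -0.4240], [0.5145, -0.1273, -0.8480], [-0.6860, -0.6544, -0.3180]], R = [[5.8310, 2.7440, 0.1715], [0.0000, 3.2358, 3.8721], [0.0000, 0.0000, 4.2400]]

v_1 = (-3, 3, -4); ‖v_1‖ = 5.8310, so q_1 = (-0.5145, 0.5145, -0.6860).
q_1·v_2 = (-0.5145)·1 + 0.5145·1 + (-0.6860)·(-4) = 2.7440.
u_2 = v_2 − 2.7440·q_1 = (2.4118, -0.4118, -2.1176).
‖u_2‖ = 3.2358, so q_2 = (0.7453, -0.1273, -0.6544).
q_1·v_3 = (-0.5145)·1 + 0.5145·(-4) + (-0.6860)·(-4) = 0.1715; q_2·v_3 = 0.7453·1 + (-0.1273)·(-4) + (-0.6544)·(-4) = 3.8721.
u_3 = v_3 − 0.1715·q_1 − 3.8721·q_2 = (-1.7978, -3.5955, -1.3483).
‖u_3‖ = 4.2400, so q_3 = (-0.4240, -0.8480, -0.3180).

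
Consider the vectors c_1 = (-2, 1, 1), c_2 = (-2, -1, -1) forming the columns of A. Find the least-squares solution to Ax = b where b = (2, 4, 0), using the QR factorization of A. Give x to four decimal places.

e_1 = c_1/‖c_1‖ = (-2, 1, 1)/2.4495 = (-0.8165, 0.4082, 0.4082).
r_{12} = e_1·c_2 = 0.8165.
u_2 = c_2 − 0.8165·e_1 = (-1.3333, -1.3333, -1.3333).
‖u_2‖ = 2.3094, so e_2 = (-0.5774, -0.5774, -0.5774).
Qᵀb = (0.0000, -3.4641).
Back-substitute: x_2 = -3.4641/2.3094 = -1.5000.
x_1 = (0.0000 − 0.8165·(-1.5000))/2.4495 = 0.5000.

x = (0.5000, -1.5000)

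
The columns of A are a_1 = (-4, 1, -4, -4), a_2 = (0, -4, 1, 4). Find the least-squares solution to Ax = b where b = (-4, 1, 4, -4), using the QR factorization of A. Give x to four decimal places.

q_1 = a_1/‖a_1‖ = (-4, 1, -4, -4)/7.0000 = (-0.5714, 0.1429, -0.5714, -0.5714).
r_{12} = q_1·a_2 = -3.4286.
u_2 = a_2 + 3.4286·q_1 = (-1.9592, -3.5102, -0.9592, 2.0408).
‖u_2‖ = 4.6092, so q_2 = (-0.4251, -0.7616, -0.2081, 0.4428).
Qᵀb = (2.4286, -1.6648).
Back-substitute: x_2 = -1.6648/4.6092 = -0.3612.
x_1 = (2.4286 + 3.4286·(-0.3612))/7.0000 = 0.1700.

x = (0.1700, -0.3612)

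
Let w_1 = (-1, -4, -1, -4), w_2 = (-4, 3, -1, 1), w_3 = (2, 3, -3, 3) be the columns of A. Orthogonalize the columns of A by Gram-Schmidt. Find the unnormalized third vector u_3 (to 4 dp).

w_1 = (-1, -4, -1, -4); ‖w_1‖ = 5.8310, so q_1 = (-0.1715, -0.6860, -0.1715, -0.6860).
q_1·w_2 = (-0.1715)·(-4) + (-0.6860)·3 + (-0.1715)·(-1) + (-0.6860)·1 = -1.8865.
u_2 = w_2 + 1.8865·q_1 = (-4.3235, 1.7059, -1.3235, -0.2941).
‖u_2‖ = 4.8416, so q_2 = (-0.8930, 0.3523, -0.2734, -0.0607).
q_1·w_3 = (-0.1715)·2 + (-0.6860)·3 + (-0.1715)·(-3) + (-0.6860)·3 = -3.9445; q_2·w_3 = (-0.8930)·2 + 0.3523·3 + (-0.2734)·(-3) + (-0.0607)·3 = -0.0911.
u_3 = w_3 + 3.9445·q_1 + 0.0911·q_2 = (1.2422, 0.3262, -3.7014, 0.2886).

u_3 = (1.2422, 0.3262, -3.7014, 0.2886)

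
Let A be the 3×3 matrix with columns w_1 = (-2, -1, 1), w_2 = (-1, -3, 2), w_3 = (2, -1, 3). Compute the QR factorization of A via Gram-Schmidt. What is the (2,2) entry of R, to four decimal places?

r_{22} = 2.4152

e_1 = w_1/‖w_1‖ = (-2, -1, 1)/2.4495 = (-0.8165, -0.4082, 0.4082).
r_{12} = e_1·w_2 = 2.8577.
u_2 = w_2 − 2.8577·e_1 = (1.3333, -1.8333, 0.8333).
r_{22} = ‖u_2‖ = 2.4152.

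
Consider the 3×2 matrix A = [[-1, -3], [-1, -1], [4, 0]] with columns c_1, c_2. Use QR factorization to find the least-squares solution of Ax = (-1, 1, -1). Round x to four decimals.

x = (-0.2927, 0.3171)

c_1 = (-1, -1, 4); ‖c_1‖ = 4.2426, so e_1 = (-0.2357, -0.2357, 0.9428).
e_1·c_2 = (-0.2357)·(-3) + (-0.2357)·(-1) + 0.9428·0 = 0.9428.
u_2 = c_2 − 0.9428·e_1 = (-2.7778, -0.7778, -0.8889).
‖u_2‖ = 3.0185, so e_2 = (-0.9203, -0.2577, -0.2945).
Qᵀb = (-0.9428, 0.9571).
Back-substitute: x_2 = 0.9571/3.0185 = 0.3171.
x_1 = (-0.9428 − 0.9428·0.3171)/4.2426 = -0.2927.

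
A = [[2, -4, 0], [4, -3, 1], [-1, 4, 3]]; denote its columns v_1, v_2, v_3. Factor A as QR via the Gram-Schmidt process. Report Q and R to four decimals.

Q = [[0.4364, -0.4653, 0.7701], [0.8729, 0.4266, -0.2369], [-0.2182, 0.7756, 0.5923]], R = [[4.5826, -5.2372, 0.2182], [0.0000, 3.6839, 2.7533], [0.0000, 0.0000, 1.5401]]

v_1 = (2, 4, -1); ‖v_1‖ = 4.5826, so e_1 = (0.4364, 0.8729, -0.2182).
e_1·v_2 = 0.4364·(-4) + 0.8729·(-3) + (-0.2182)·4 = -5.2372.
u_2 = v_2 + 5.2372·e_1 = (-1.7143, 1.5714, 2.8571).
‖u_2‖ = 3.6839, so e_2 = (-0.4653, 0.4266, 0.7756).
e_1·v_3 = 0.4364·0 + 0.8729·1 + (-0.2182)·3 = 0.2182; e_2·v_3 = (-0.4653)·0 + 0.4266·1 + 0.7756·3 = 2.7533.
u_3 = v_3 − 0.2182·e_1 − 2.7533·e_2 = (1.1860, -0.3649, 0.9123).
‖u_3‖ = 1.5401, so e_3 = (0.7701, -0.2369, 0.5923).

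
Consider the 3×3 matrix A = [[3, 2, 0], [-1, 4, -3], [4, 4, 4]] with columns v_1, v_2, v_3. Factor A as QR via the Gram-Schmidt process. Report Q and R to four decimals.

v_1 = (3, -1, 4); ‖v_1‖ = 5.0990, so q_1 = (0.5883, -0.1961, 0.7845).
q_1·v_2 = 0.5883·2 + (-0.1961)·4 + 0.7845·4 = 3.5301.
u_2 = v_2 − 3.5301·q_1 = (-0.0769, 4.6923, 1.2308).
‖u_2‖ = 4.8516, so q_2 = (-0.0159, 0.9672, 0.2537).
q_1·v_3 = 0.5883·0 + (-0.1961)·(-3) + 0.7845·4 = 3.7262; q_2·v_3 = (-0.0159)·0 + 0.9672·(-3) + 0.2537·4 = -1.8868.
u_3 = v_3 − 3.7262·q_1 + 1.8868·q_2 = (-2.2222, -0.4444, 1.5556).
‖u_3‖ = 2.7487, so q_3 = (-0.8085, -0.1617, 0.5659).

Q = [[0.5883, -0.0159, -0.8085], [-0.1961, 0.9672, -0.1617], [0.7845, 0.2537, 0.5659]], R = [[5.0990, 3.5301, 3.7262], [0.0000, 4.8516, -1.8868], [0.0000, 0.0000, 2.7487]]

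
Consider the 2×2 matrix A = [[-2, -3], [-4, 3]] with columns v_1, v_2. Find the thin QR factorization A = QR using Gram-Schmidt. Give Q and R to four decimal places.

v_1 = (-2, -4); ‖v_1‖ = 4.4721, so e_1 = (-0.4472, -0.8944).
e_1·v_2 = (-0.4472)·(-3) + (-0.8944)·3 = -1.3416.
u_2 = v_2 + 1.3416·e_1 = (-3.6000, 1.8000).
‖u_2‖ = 4.0249, so e_2 = (-0.8944, 0.4472).

Q = [[-0.4472, -0.8944], [-0.8944, 0.4472]], R = [[4.4721, -1.3416], [0.0000, 4.0249]]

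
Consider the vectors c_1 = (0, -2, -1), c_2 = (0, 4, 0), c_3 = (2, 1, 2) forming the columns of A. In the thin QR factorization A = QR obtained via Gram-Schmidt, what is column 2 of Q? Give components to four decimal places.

e_2 = (0.0000, 0.4472, -0.8944)

c_1 = (0, -2, -1); ‖c_1‖ = 2.2361, so e_1 = (0.0000, -0.8944, -0.4472).
e_1·c_2 = 0.0000·0 + (-0.8944)·4 + (-0.4472)·0 = -3.5777.
u_2 = c_2 + 3.5777·e_1 = (0.0000, 0.8000, -1.6000).
‖u_2‖ = 1.7889, so e_2 = (0.0000, 0.4472, -0.8944).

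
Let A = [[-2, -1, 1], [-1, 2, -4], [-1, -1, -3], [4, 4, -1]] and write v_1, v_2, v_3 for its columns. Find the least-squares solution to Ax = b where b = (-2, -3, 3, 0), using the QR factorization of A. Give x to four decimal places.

x = (1.8746, -2.1421, -0.8257)

v_1 = (-2, -1, -1, 4); ‖v_1‖ = 4.6904, so q_1 = (-0.4264, -0.2132, -0.2132, 0.8528).
q_1·v_2 = (-0.4264)·(-1) + (-0.2132)·2 + (-0.2132)·(-1) + 0.8528·4 = 3.6244.
u_2 = v_2 − 3.6244·q_1 = (0.5455, 2.7727, -0.2273, 0.9091).
‖u_2‖ = 2.9772, so q_2 = (0.1832, 0.9313, -0.0763, 0.3054).
q_1·v_3 = (-0.4264)·1 + (-0.2132)·(-4) + (-0.2132)·(-3) + 0.8528·(-1) = 0.2132; q_2·v_3 = 0.1832·1 + 0.9313·(-4) + (-0.0763)·(-3) + 0.3054·(-1) = -3.6184.
u_3 = v_3 − 0.2132·q_1 + 3.6184·q_2 = (1.7538, -0.5846, -3.2308, -0.0769).
‖u_3‖ = 3.7231, so q_3 = (0.4711, -0.1570, -0.8678, -0.0207).
Qᵀb = (0.8528, -3.3894, -3.0744).
Back-substitute: x_3 = -3.0744/3.7231 = -0.8257.
x_2 = (-3.3894 + 3.6184·(-0.8257))/2.9772 = -2.1421.
x_1 = (0.8528 − 3.6244·(-2.1421) − 0.2132·(-0.8257))/4.6904 = 1.8746.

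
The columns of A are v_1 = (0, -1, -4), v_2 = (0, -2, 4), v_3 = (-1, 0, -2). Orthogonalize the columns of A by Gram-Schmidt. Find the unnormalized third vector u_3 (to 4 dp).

u_3 = (-1.0000, 0.0000, 0.0000)

q_1 = v_1/‖v_1‖ = (0, -1, -4)/4.1231 = (0.0000, -0.2425, -0.9701).
r_{12} = q_1·v_2 = -3.3955.
u_2 = v_2 + 3.3955·q_1 = (0.0000, -2.8235, 0.7059).
‖u_2‖ = 2.9104, so q_2 = (0.0000, -0.9701, 0.2425).
r_{13} = q_1·v_3 = 1.9403; r_{23} = q_2·v_3 = -0.4851.
u_3 = v_3 − 1.9403·q_1 + 0.4851·q_2 = (-1.0000, 0.0000, 0.0000).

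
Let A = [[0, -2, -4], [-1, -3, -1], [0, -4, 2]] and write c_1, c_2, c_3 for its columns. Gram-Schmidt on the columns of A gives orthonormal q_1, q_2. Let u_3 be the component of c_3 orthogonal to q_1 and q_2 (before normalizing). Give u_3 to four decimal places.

c_1 = (0, -1, 0); ‖c_1‖ = 1.0000, so q_1 = (0.0000, -1.0000, 0.0000).
q_1·c_2 = 0.0000·(-2) + (-1.0000)·(-3) + 0.0000·(-4) = 3.0000.
u_2 = c_2 − 3.0000·q_1 = (-2.0000, 0.0000, -4.0000).
‖u_2‖ = 4.4721, so q_2 = (-0.4472, 0.0000, -0.8944).
q_1·c_3 = 0.0000·(-4) + (-1.0000)·(-1) + 0.0000·2 = 1.0000; q_2·c_3 = (-0.4472)·(-4) + 0.0000·(-1) + (-0.8944)·2 = 0.0000.
u_3 = c_3 − 1.0000·q_1 + 0.0000·q_2 = (-4.0000, 0.0000, 2.0000).

u_3 = (-4.0000, 0.0000, 2.0000)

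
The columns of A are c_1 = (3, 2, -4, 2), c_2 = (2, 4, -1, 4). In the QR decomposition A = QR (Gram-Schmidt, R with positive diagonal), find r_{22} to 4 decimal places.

c_1 = (3, 2, -4, 2); ‖c_1‖ = 5.7446, so q_1 = (0.5222, 0.3482, -0.6963, 0.3482).
q_1·c_2 = 0.5222·2 + 0.3482·4 + (-0.6963)·(-1) + 0.3482·4 = 4.5260.
u_2 = c_2 − 4.5260·q_1 = (-0.3636, 2.4242, 2.1515, 2.4242).
r_{22} = ‖u_2‖ = 4.0639.

r_{22} = 4.0639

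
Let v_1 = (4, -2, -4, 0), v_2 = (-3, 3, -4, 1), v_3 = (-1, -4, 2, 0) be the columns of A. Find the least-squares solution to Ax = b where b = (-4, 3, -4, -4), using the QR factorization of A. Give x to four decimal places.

v_1 = (4, -2, -4, 0); ‖v_1‖ = 6.0000, so q_1 = (0.6667, -0.3333, -0.6667, 0.0000).
q_1·v_2 = 0.6667·(-3) + (-0.3333)·3 + (-0.6667)·(-4) + 0.0000·1 = -0.3333.
u_2 = v_2 + 0.3333·q_1 = (-2.7778, 2.8889, -4.2222, 1.0000).
‖u_2‖ = 5.9067, so q_2 = (-0.4703, 0.4891, -0.7148, 0.1693).
q_1·v_3 = 0.6667·(-1) + (-0.3333)·(-4) + (-0.6667)·2 + 0.0000·0 = -0.6667; q_2·v_3 = (-0.4703)·(-1) + 0.4891·(-4) + (-0.7148)·2 + 0.1693·0 = -2.9157.
u_3 = v_3 + 0.6667·q_1 + 2.9157·q_2 = (-1.9268, -2.7962, -0.5287, 0.4936).
‖u_3‖ = 3.4719, so q_3 = (-0.5550, -0.8054, -0.1523, 0.1422).
Qᵀb = (-1.0000, 5.5305, -0.1559).
Back-substitute: x_3 = -0.1559/3.4719 = -0.0449.
x_2 = (5.5305 + 2.9157·(-0.0449))/5.9067 = 0.9141.
x_1 = (-1.0000 + 0.3333·0.9141 + 0.6667·(-0.0449))/6.0000 = -0.1209.

x = (-0.1209, 0.9141, -0.0449)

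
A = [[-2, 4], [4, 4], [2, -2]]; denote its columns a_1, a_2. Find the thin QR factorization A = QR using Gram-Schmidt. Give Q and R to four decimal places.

Q = [[-0.4082, 0.7290], [0.8165, 0.5608], [0.4082, -0.3925]], R = [[4.8990, 0.8165], [0.0000, 5.9442]]

e_1 = a_1/‖a_1‖ = (-2, 4, 2)/4.8990 = (-0.4082, 0.8165, 0.4082).
r_{12} = e_1·a_2 = 0.8165.
u_2 = a_2 − 0.8165·e_1 = (4.3333, 3.3333, -2.3333).
‖u_2‖ = 5.9442, so e_2 = (0.7290, 0.5608, -0.3925).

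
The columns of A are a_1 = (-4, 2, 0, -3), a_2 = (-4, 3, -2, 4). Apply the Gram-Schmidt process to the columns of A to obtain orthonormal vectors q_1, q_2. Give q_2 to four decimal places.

q_1 = a_1/‖a_1‖ = (-4, 2, 0, -3)/5.3852 = (-0.7428, 0.3714, 0.0000, -0.5571).
r_{12} = q_1·a_2 = 1.8570.
u_2 = a_2 − 1.8570·q_1 = (-2.6207, 2.3103, -2.0000, 5.0345).
‖u_2‖ = 6.4461, so q_2 = (-0.4066, 0.3584, -0.3103, 0.7810).

q_2 = (-0.4066, 0.3584, -0.3103, 0.7810)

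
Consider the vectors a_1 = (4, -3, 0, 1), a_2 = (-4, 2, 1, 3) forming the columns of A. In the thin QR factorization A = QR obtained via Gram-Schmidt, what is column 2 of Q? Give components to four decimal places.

q_2 = (-0.2683, -0.0479, 0.2491, 0.9293)

q_1 = a_1/‖a_1‖ = (4, -3, 0, 1)/5.0990 = (0.7845, -0.5883, 0.0000, 0.1961).
r_{12} = q_1·a_2 = -3.7262.
u_2 = a_2 + 3.7262·q_1 = (-1.0769, -0.1923, 1.0000, 3.7308).
‖u_2‖ = 4.0144, so q_2 = (-0.2683, -0.0479, 0.2491, 0.9293).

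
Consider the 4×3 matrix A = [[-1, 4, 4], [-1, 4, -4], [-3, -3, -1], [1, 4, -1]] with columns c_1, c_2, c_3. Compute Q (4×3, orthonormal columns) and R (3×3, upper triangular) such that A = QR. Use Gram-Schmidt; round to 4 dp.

Q = [[-0.2887, 0.5960, 0.7442], [-0.2887, 0.5960, -0.6358], [-0.8660, -0.2361, -0.0963], [0.2887, 0.4835, -0.1806]], R = [[3.4641, 1.4434, 0.5774], [0.0000, 7.4106, -0.2474], [0.0000, 0.0000, 5.7970]]

e_1 = c_1/‖c_1‖ = (-1, -1, -3, 1)/3.4641 = (-0.2887, -0.2887, -0.8660, 0.2887).
r_{12} = e_1·c_2 = 1.4434.
u_2 = c_2 − 1.4434·e_1 = (4.4167, 4.4167, -1.7500, 3.5833).
‖u_2‖ = 7.4106, so e_2 = (0.5960, 0.5960, -0.2361, 0.4835).
r_{13} = e_1·c_3 = 0.5774; r_{23} = e_2·c_3 = -0.2474.
u_3 = c_3 − 0.5774·e_1 + 0.2474·e_2 = (4.3141, -3.6859, -0.5584, -1.0470).
‖u_3‖ = 5.7970, so e_3 = (0.7442, -0.6358, -0.0963, -0.1806).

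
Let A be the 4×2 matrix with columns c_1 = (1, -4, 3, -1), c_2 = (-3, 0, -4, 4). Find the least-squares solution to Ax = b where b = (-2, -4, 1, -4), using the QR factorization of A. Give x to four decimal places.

x = (0.7976, 0.0282)

c_1 = (1, -4, 3, -1); ‖c_1‖ = 5.1962, so q_1 = (0.1925, -0.7698, 0.5774, -0.1925).
q_1·c_2 = 0.1925·(-3) + (-0.7698)·0 + 0.5774·(-4) + (-0.1925)·4 = -3.6566.
u_2 = c_2 + 3.6566·q_1 = (-2.2963, -2.8148, -1.8889, 3.2963).
‖u_2‖ = 5.2564, so q_2 = (-0.4369, -0.5355, -0.3594, 0.6271).
Qᵀb = (4.0415, 0.1480).
Back-substitute: x_2 = 0.1480/5.2564 = 0.0282.
x_1 = (4.0415 + 3.6566·0.0282)/5.1962 = 0.7976.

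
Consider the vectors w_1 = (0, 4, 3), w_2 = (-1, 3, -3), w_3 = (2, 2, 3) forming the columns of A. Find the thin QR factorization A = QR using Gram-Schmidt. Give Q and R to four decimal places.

e_1 = w_1/‖w_1‖ = (0, 4, 3)/5.0000 = (0.0000, 0.8000, 0.6000).
r_{12} = e_1·w_2 = 0.6000.
u_2 = w_2 − 0.6000·e_1 = (-1.0000, 2.5200, -3.3600).
‖u_2‖ = 4.3174, so e_2 = (-0.2316, 0.5837, -0.7782).
r_{13} = e_1·w_3 = 3.4000; r_{23} = e_2·w_3 = -1.6306.
u_3 = w_3 − 3.4000·e_1 + 1.6306·e_2 = (1.6223, 0.2318, -0.3090).
‖u_3‖ = 1.6677, so e_3 = (0.9728, 0.1390, -0.1853).

Q = [[0.0000, -0.2316, 0.9728], [0.8000, 0.5837, 0.1390], [0.6000, -0.7782, -0.1853]], R = [[5.0000, 0.6000, 3.4000], [0.0000, 4.3174, -1.6306], [0.0000, 0.0000, 1.6677]]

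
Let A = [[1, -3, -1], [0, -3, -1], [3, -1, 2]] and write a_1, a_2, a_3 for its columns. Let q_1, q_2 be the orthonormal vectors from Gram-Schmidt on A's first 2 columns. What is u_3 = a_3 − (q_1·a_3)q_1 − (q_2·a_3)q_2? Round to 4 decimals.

u_3 = (-0.4091, 0.3636, 0.1364)

q_1 = a_1/‖a_1‖ = (1, 0, 3)/3.1623 = (0.3162, 0.0000, 0.9487).
r_{12} = q_1·a_2 = -1.8974.
u_2 = a_2 + 1.8974·q_1 = (-2.4000, -3.0000, 0.8000).
‖u_2‖ = 3.9243, so q_2 = (-0.6116, -0.7645, 0.2039).
r_{13} = q_1·a_3 = 1.5811; r_{23} = q_2·a_3 = 1.7838.
u_3 = a_3 − 1.5811·q_1 − 1.7838·q_2 = (-0.4091, 0.3636, 0.1364).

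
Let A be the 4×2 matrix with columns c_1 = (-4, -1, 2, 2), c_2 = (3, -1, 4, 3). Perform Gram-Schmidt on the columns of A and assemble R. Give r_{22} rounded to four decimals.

q_1 = c_1/‖c_1‖ = (-4, -1, 2, 2)/5.0000 = (-0.8000, -0.2000, 0.4000, 0.4000).
r_{12} = q_1·c_2 = 0.6000.
u_2 = c_2 − 0.6000·q_1 = (3.4800, -0.8800, 3.7600, 2.7600).
r_{22} = ‖u_2‖ = 5.8856.

r_{22} = 5.8856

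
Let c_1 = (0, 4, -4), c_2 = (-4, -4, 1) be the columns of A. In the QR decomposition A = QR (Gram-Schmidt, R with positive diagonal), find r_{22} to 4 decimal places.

r_{22} = 4.5277

c_1 = (0, 4, -4); ‖c_1‖ = 5.6569, so q_1 = (0.0000, 0.7071, -0.7071).
q_1·c_2 = 0.0000·(-4) + 0.7071·(-4) + (-0.7071)·1 = -3.5355.
u_2 = c_2 + 3.5355·q_1 = (-4.0000, -1.5000, -1.5000).
r_{22} = ‖u_2‖ = 4.5277.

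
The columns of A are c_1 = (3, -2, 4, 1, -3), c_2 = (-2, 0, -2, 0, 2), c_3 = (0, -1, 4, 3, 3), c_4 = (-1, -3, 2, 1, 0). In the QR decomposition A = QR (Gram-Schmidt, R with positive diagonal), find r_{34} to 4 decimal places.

r_{34} = 0.0890

c_1 = (3, -2, 4, 1, -3); ‖c_1‖ = 6.2450, so e_1 = (0.4804, -0.3203, 0.6405, 0.1601, -0.4804).
e_1·c_2 = 0.4804·(-2) + (-0.3203)·0 + 0.6405·(-2) + 0.1601·0 + (-0.4804)·2 = -3.2026.
u_2 = c_2 + 3.2026·e_1 = (-0.4615, -1.0256, 0.0513, 0.5128, 0.4615).
‖u_2‖ = 1.3205, so e_2 = (-0.3495, -0.7767, 0.0388, 0.3884, 0.3495).
e_1·c_3 = 0.4804·0 + (-0.3203)·(-1) + 0.6405·4 + 0.1601·3 + (-0.4804)·3 = 1.9215; e_2·c_3 = (-0.3495)·0 + (-0.7767)·(-1) + 0.0388·4 + 0.3884·3 + 0.3495·3 = 3.1458.
u_3 = c_3 − 1.9215·e_1 − 3.1458·e_2 = (0.1765, 2.0588, 2.6471, 1.4706, 2.8235).
‖u_3‖ = 4.6273, so e_3 = (0.0381, 0.4449, 0.5721, 0.3178, 0.6102).
r_{34} = e_3·c_4 = 0.0890.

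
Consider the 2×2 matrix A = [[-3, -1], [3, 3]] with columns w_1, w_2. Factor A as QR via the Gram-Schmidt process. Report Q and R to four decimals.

w_1 = (-3, 3); ‖w_1‖ = 4.2426, so e_1 = (-0.7071, 0.7071).
e_1·w_2 = (-0.7071)·(-1) + 0.7071·3 = 2.8284.
u_2 = w_2 − 2.8284·e_1 = (1.0000, 1.0000).
‖u_2‖ = 1.4142, so e_2 = (0.7071, 0.7071).

Q = [[-0.7071, 0.7071], [0.7071, 0.7071]], R = [[4.2426, 2.8284], [0.0000, 1.4142]]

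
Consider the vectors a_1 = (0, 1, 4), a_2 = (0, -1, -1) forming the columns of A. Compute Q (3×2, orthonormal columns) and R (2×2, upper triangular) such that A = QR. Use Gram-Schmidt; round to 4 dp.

Q = [[0.0000, 0.0000], [0.2425, -0.9701], [0.9701, 0.2425]], R = [[4.1231, -1.2127], [0.0000, 0.7276]]

q_1 = a_1/‖a_1‖ = (0, 1, 4)/4.1231 = (0.0000, 0.2425, 0.9701).
r_{12} = q_1·a_2 = -1.2127.
u_2 = a_2 + 1.2127·q_1 = (0.0000, -0.7059, 0.1765).
‖u_2‖ = 0.7276, so q_2 = (0.0000, -0.9701, 0.2425).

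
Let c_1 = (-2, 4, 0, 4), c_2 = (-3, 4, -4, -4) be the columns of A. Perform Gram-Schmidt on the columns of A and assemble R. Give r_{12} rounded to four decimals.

c_1 = (-2, 4, 0, 4); ‖c_1‖ = 6.0000, so q_1 = (-0.3333, 0.6667, 0.0000, 0.6667).
r_{12} = q_1·c_2 = 1.0000.

r_{12} = 1.0000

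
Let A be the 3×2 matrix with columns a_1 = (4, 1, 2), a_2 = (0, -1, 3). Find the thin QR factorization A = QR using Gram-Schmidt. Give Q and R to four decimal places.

q_1 = a_1/‖a_1‖ = (4, 1, 2)/4.5826 = (0.8729, 0.2182, 0.4364).
r_{12} = q_1·a_2 = 1.0911.
u_2 = a_2 − 1.0911·q_1 = (-0.9524, -1.2381, 2.5238).
‖u_2‖ = 2.9681, so q_2 = (-0.3209, -0.4171, 0.8503).

Q = [[0.8729, -0.3209], [0.2182, -0.4171], [0.4364, 0.8503]], R = [[4.5826, 1.0911], [0.0000, 2.9681]]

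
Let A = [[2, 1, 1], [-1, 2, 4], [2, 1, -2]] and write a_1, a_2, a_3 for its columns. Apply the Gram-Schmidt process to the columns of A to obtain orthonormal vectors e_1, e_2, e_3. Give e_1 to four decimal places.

e_1 = (0.6667, -0.3333, 0.6667)

a_1 = (2, -1, 2); ‖a_1‖ = 3.0000, so e_1 = (0.6667, -0.3333, 0.6667).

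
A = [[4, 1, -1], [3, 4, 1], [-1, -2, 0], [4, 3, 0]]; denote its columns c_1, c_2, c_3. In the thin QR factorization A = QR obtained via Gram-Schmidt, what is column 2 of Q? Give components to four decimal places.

q_1 = c_1/‖c_1‖ = (4, 3, -1, 4)/6.4807 = (0.6172, 0.4629, -0.1543, 0.6172).
r_{12} = q_1·c_2 = 4.6291.
u_2 = c_2 − 4.6291·q_1 = (-1.8571, 1.8571, -1.2857, 0.1429).
‖u_2‖ = 2.9277, so q_2 = (-0.6343, 0.6343, -0.4392, 0.0488).

q_2 = (-0.6343, 0.6343, -0.4392, 0.0488)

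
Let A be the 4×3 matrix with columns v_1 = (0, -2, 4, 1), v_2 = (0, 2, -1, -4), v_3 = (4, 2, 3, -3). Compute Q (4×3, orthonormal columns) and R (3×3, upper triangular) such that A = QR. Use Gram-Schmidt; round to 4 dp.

v_1 = (0, -2, 4, 1); ‖v_1‖ = 4.5826, so e_1 = (0.0000, -0.4364, 0.8729, 0.2182).
e_1·v_2 = 0.0000·0 + (-0.4364)·2 + 0.8729·(-1) + 0.2182·(-4) = -2.6186.
u_2 = v_2 + 2.6186·e_1 = (0.0000, 0.8571, 1.2857, -3.4286).
‖u_2‖ = 3.7607, so e_2 = (0.0000, 0.2279, 0.3419, -0.9117).
e_1·v_3 = 0.0000·4 + (-0.4364)·2 + 0.8729·3 + 0.2182·(-3) = 1.0911; e_2·v_3 = 0.0000·4 + 0.2279·2 + 0.3419·3 + (-0.9117)·(-3) = 4.2165.
u_3 = v_3 − 1.0911·e_1 − 4.2165·e_2 = (4.0000, 1.5152, 0.6061, 0.6061).
‖u_3‖ = 4.3624, so e_3 = (0.9169, 0.3473, 0.1389, 0.1389).

Q = [[0.0000, 0.0000, 0.9169], [-0.4364, 0.2279, 0.3473], [0.8729, 0.3419, 0.1389], [0.2182, -0.9117, 0.1389]], R = [[4.5826, -2.6186, 1.0911], [0.0000, 3.7607, 4.2165], [0.0000, 0.0000, 4.3624]]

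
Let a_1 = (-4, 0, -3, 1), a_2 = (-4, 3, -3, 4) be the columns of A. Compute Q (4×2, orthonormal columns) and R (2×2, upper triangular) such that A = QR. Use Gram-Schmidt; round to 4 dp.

e_1 = a_1/‖a_1‖ = (-4, 0, -3, 1)/5.0990 = (-0.7845, 0.0000, -0.5883, 0.1961).
r_{12} = e_1·a_2 = 5.6874.
u_2 = a_2 − 5.6874·e_1 = (0.4615, 3.0000, 0.3462, 2.8846).
‖u_2‖ = 4.2016, so e_2 = (0.1098, 0.7140, 0.0824, 0.6865).

Q = [[-0.7845, 0.1098], [0.0000, 0.7140], [-0.5883, 0.0824], [0.1961, 0.6865]], R = [[5.0990, 5.6874], [0.0000, 4.2016]]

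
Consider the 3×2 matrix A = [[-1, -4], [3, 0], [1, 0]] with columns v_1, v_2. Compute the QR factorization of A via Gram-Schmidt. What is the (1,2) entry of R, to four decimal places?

v_1 = (-1, 3, 1); ‖v_1‖ = 3.3166, so e_1 = (-0.3015, 0.9045, 0.3015).
r_{12} = e_1·v_2 = 1.2060.

r_{12} = 1.2060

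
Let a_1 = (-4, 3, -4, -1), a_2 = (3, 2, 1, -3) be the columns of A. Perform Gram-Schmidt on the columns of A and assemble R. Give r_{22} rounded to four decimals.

a_1 = (-4, 3, -4, -1); ‖a_1‖ = 6.4807, so e_1 = (-0.6172, 0.4629, -0.6172, -0.1543).
e_1·a_2 = (-0.6172)·3 + 0.4629·2 + (-0.6172)·1 + (-0.1543)·(-3) = -1.0801.
u_2 = a_2 + 1.0801·e_1 = (2.3333, 2.5000, 0.3333, -3.1667).
r_{22} = ‖u_2‖ = 4.6726.

r_{22} = 4.6726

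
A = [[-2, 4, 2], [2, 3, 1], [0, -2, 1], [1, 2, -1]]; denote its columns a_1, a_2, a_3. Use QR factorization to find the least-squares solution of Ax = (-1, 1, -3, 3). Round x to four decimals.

x = (0.2610, 0.6622, -1.5503)

q_1 = a_1/‖a_1‖ = (-2, 2, 0, 1)/3.0000 = (-0.6667, 0.6667, 0.0000, 0.3333).
r_{12} = q_1·a_2 = 0.0000.
u_2 = a_2 + 0.0000·q_1 = (4.0000, 3.0000, -2.0000, 2.0000).
‖u_2‖ = 5.7446, so q_2 = (0.6963, 0.5222, -0.3482, 0.3482).
r_{13} = q_1·a_3 = -1.0000; r_{23} = q_2·a_3 = 1.2185.
u_3 = a_3 + 1.0000·q_1 − 1.2185·q_2 = (0.4848, 1.0303, 1.4242, -1.0909).
‖u_3‖ = 2.1249, so q_3 = (0.2282, 0.4849, 0.6703, -0.5134).
Qᵀb = (2.3333, 1.9149, -3.2943).
Back-substitute: x_3 = -3.2943/2.1249 = -1.5503.
x_2 = (1.9149 − 1.2185·(-1.5503))/5.7446 = 0.6622.
x_1 = (2.3333 + 0.0000·0.6622 + 1.0000·(-1.5503))/3.0000 = 0.2610.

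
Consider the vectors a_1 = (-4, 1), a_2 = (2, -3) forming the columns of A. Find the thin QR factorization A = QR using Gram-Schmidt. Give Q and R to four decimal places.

Q = [[-0.9701, -0.2425], [0.2425, -0.9701]], R = [[4.1231, -2.6679], [0.0000, 2.4254]]

q_1 = a_1/‖a_1‖ = (-4, 1)/4.1231 = (-0.9701, 0.2425).
r_{12} = q_1·a_2 = -2.6679.
u_2 = a_2 + 2.6679·q_1 = (-0.5882, -2.3529).
‖u_2‖ = 2.4254, so q_2 = (-0.2425, -0.9701).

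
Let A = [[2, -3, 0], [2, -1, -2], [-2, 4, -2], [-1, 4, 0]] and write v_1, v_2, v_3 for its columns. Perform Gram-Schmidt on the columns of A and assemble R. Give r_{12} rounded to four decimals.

v_1 = (2, 2, -2, -1); ‖v_1‖ = 3.6056, so e_1 = (0.5547, 0.5547, -0.5547, -0.2774).
r_{12} = e_1·v_2 = -5.5470.

r_{12} = -5.5470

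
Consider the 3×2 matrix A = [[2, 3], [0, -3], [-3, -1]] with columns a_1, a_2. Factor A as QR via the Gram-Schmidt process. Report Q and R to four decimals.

Q = [[0.5547, 0.4521], [0.0000, -0.8395], [-0.8321, 0.3014]], R = [[3.6056, 2.4962], [0.0000, 3.5734]]

a_1 = (2, 0, -3); ‖a_1‖ = 3.6056, so e_1 = (0.5547, 0.0000, -0.8321).
e_1·a_2 = 0.5547·3 + 0.0000·(-3) + (-0.8321)·(-1) = 2.4962.
u_2 = a_2 − 2.4962·e_1 = (1.6154, -3.0000, 1.0769).
‖u_2‖ = 3.5734, so e_2 = (0.4521, -0.8395, 0.3014).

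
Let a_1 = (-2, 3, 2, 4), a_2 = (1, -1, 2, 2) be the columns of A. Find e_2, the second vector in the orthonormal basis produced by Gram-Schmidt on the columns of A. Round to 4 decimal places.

e_2 = (0.4881, -0.5608, 0.5400, 0.3946)

e_1 = a_1/‖a_1‖ = (-2, 3, 2, 4)/5.7446 = (-0.3482, 0.5222, 0.3482, 0.6963).
r_{12} = e_1·a_2 = 1.2185.
u_2 = a_2 − 1.2185·e_1 = (1.4242, -1.6364, 1.5758, 1.1515).
‖u_2‖ = 2.9181, so e_2 = (0.4881, -0.5608, 0.5400, 0.3946).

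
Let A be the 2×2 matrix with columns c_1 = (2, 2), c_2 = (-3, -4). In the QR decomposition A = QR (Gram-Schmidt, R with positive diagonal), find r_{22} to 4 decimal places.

r_{22} = 0.7071

c_1 = (2, 2); ‖c_1‖ = 2.8284, so q_1 = (0.7071, 0.7071).
q_1·c_2 = 0.7071·(-3) + 0.7071·(-4) = -4.9497.
u_2 = c_2 + 4.9497·q_1 = (0.5000, -0.5000).
r_{22} = ‖u_2‖ = 0.7071.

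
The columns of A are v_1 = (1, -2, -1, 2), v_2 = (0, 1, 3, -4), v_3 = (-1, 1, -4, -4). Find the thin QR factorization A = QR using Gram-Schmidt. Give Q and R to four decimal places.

v_1 = (1, -2, -1, 2); ‖v_1‖ = 3.1623, so e_1 = (0.3162, -0.6325, -0.3162, 0.6325).
e_1·v_2 = 0.3162·0 + (-0.6325)·1 + (-0.3162)·3 + 0.6325·(-4) = -4.1110.
u_2 = v_2 + 4.1110·e_1 = (1.3000, -1.6000, 1.7000, -1.4000).
‖u_2‖ = 3.0166, so e_2 = (0.4309, -0.5304, 0.5635, -0.4641).
e_1·v_3 = 0.3162·(-1) + (-0.6325)·1 + (-0.3162)·(-4) + 0.6325·(-4) = -2.2136; e_2·v_3 = 0.4309·(-1) + (-0.5304)·1 + 0.5635·(-4) + (-0.4641)·(-4) = -1.3591.
u_3 = v_3 + 2.2136·e_1 + 1.3591·e_2 = (0.2857, -1.1209, -3.9341, -3.2308).
‖u_3‖ = 5.2204, so e_3 = (0.0547, -0.2147, -0.7536, -0.6189).

Q = [[0.3162, 0.4309, 0.0547], [-0.6325, -0.5304, -0.2147], [-0.3162, 0.5635, -0.7536], [0.6325, -0.4641, -0.6189]], R = [[3.1623, -4.1110, -2.2136], [0.0000, 3.0166, -1.3591], [0.0000, 0.0000, 5.2204]]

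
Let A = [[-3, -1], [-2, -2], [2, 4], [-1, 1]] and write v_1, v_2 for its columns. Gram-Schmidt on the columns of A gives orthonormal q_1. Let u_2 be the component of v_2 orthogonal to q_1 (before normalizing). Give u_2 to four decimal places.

q_1 = v_1/‖v_1‖ = (-3, -2, 2, -1)/4.2426 = (-0.7071, -0.4714, 0.4714, -0.2357).
r_{12} = q_1·v_2 = 3.2998.
u_2 = v_2 − 3.2998·q_1 = (1.3333, -0.4444, 2.4444, 1.7778).

u_2 = (1.3333, -0.4444, 2.4444, 1.7778)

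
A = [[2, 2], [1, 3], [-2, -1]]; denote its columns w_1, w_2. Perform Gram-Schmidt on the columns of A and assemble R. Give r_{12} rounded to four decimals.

r_{12} = 3.0000

e_1 = w_1/‖w_1‖ = (2, 1, -2)/3.0000 = (0.6667, 0.3333, -0.6667).
r_{12} = e_1·w_2 = 3.0000.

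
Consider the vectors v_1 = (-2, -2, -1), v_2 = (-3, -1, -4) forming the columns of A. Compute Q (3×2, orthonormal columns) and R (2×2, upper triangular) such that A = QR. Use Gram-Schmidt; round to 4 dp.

Q = [[-0.6667, -0.1054], [-0.6667, 0.5270], [-0.3333, -0.8433]], R = [[3.0000, 4.0000], [0.0000, 3.1623]]

e_1 = v_1/‖v_1‖ = (-2, -2, -1)/3.0000 = (-0.6667, -0.6667, -0.3333).
r_{12} = e_1·v_2 = 4.0000.
u_2 = v_2 − 4.0000·e_1 = (-0.3333, 1.6667, -2.6667).
‖u_2‖ = 3.1623, so e_2 = (-0.1054, 0.5270, -0.8433).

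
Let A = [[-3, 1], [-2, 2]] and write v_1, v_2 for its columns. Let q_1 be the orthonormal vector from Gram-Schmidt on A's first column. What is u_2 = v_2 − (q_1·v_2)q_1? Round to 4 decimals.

u_2 = (-0.6154, 0.9231)

q_1 = v_1/‖v_1‖ = (-3, -2)/3.6056 = (-0.8321, -0.5547).
r_{12} = q_1·v_2 = -1.9415.
u_2 = v_2 + 1.9415·q_1 = (-0.6154, 0.9231).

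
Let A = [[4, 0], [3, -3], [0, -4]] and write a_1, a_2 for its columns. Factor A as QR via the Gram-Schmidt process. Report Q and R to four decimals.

Q = [[0.8000, 0.3087], [0.6000, -0.4116], [0.0000, -0.8575]], R = [[5.0000, -1.8000], [0.0000, 4.6648]]

a_1 = (4, 3, 0); ‖a_1‖ = 5.0000, so e_1 = (0.8000, 0.6000, 0.0000).
e_1·a_2 = 0.8000·0 + 0.6000·(-3) + 0.0000·(-4) = -1.8000.
u_2 = a_2 + 1.8000·e_1 = (1.4400, -1.9200, -4.0000).
‖u_2‖ = 4.6648, so e_2 = (0.3087, -0.4116, -0.8575).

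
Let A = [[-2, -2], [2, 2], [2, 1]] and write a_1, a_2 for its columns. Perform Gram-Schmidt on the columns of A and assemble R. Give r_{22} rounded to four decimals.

q_1 = a_1/‖a_1‖ = (-2, 2, 2)/3.4641 = (-0.5774, 0.5774, 0.5774).
r_{12} = q_1·a_2 = 2.8868.
u_2 = a_2 − 2.8868·q_1 = (-0.3333, 0.3333, -0.6667).
r_{22} = ‖u_2‖ = 0.8165.

r_{22} = 0.8165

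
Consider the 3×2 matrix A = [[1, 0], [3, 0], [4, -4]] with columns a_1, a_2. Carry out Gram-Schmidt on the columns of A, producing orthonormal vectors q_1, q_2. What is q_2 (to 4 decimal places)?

q_2 = (0.2481, 0.7442, -0.6202)

a_1 = (1, 3, 4); ‖a_1‖ = 5.0990, so q_1 = (0.1961, 0.5883, 0.7845).
q_1·a_2 = 0.1961·0 + 0.5883·0 + 0.7845·(-4) = -3.1379.
u_2 = a_2 + 3.1379·q_1 = (0.6154, 1.8462, -1.5385).
‖u_2‖ = 2.4807, so q_2 = (0.2481, 0.7442, -0.6202).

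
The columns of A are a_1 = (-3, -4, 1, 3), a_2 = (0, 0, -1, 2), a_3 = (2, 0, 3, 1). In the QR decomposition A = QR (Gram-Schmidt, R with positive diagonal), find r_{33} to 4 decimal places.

r_{33} = 3.7103

a_1 = (-3, -4, 1, 3); ‖a_1‖ = 5.9161, so q_1 = (-0.5071, -0.6761, 0.1690, 0.5071).
q_1·a_2 = (-0.5071)·0 + (-0.6761)·0 + 0.1690·(-1) + 0.5071·2 = 0.8452.
u_2 = a_2 − 0.8452·q_1 = (0.4286, 0.5714, -1.1429, 1.5714).
‖u_2‖ = 2.0702, so q_2 = (0.2070, 0.2760, -0.5521, 0.7591).
q_1·a_3 = (-0.5071)·2 + (-0.6761)·0 + 0.1690·3 + 0.5071·1 = 0.0000; q_2·a_3 = 0.2070·2 + 0.2760·0 + (-0.5521)·3 + 0.7591·1 = -0.4830.
u_3 = a_3 + 0.0000·q_1 + 0.4830·q_2 = (2.1000, 0.1333, 2.7333, 1.3667).
r_{33} = ‖u_3‖ = 3.7103.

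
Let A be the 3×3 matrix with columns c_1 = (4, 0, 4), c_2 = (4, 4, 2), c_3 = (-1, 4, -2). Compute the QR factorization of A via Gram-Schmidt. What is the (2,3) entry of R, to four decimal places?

c_1 = (4, 0, 4); ‖c_1‖ = 5.6569, so q_1 = (0.7071, 0.0000, 0.7071).
q_1·c_2 = 0.7071·4 + 0.0000·4 + 0.7071·2 = 4.2426.
u_2 = c_2 − 4.2426·q_1 = (1.0000, 4.0000, -1.0000).
‖u_2‖ = 4.2426, so q_2 = (0.2357, 0.9428, -0.2357).
r_{23} = q_2·c_3 = 4.0069.

r_{23} = 4.0069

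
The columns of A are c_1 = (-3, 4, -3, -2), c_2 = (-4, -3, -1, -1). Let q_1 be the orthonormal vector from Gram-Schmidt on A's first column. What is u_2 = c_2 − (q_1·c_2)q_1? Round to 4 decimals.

u_2 = (-3.6053, -3.5263, -0.6053, -0.7368)

c_1 = (-3, 4, -3, -2); ‖c_1‖ = 6.1644, so q_1 = (-0.4867, 0.6489, -0.4867, -0.3244).
q_1·c_2 = (-0.4867)·(-4) + 0.6489·(-3) + (-0.4867)·(-1) + (-0.3244)·(-1) = 0.8111.
u_2 = c_2 − 0.8111·q_1 = (-3.6053, -3.5263, -0.6053, -0.7368).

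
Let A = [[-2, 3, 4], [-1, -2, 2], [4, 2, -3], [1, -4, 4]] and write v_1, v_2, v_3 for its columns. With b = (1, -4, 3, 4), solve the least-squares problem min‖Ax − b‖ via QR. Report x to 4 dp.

x = (1.4285, 0.3468, 0.7460)

v_1 = (-2, -1, 4, 1); ‖v_1‖ = 4.6904, so e_1 = (-0.4264, -0.2132, 0.8528, 0.2132).
e_1·v_2 = (-0.4264)·3 + (-0.2132)·(-2) + 0.8528·2 + 0.2132·(-4) = 0.0000.
u_2 = v_2 − 0.0000·e_1 = (3.0000, -2.0000, 2.0000, -4.0000).
‖u_2‖ = 5.7446, so e_2 = (0.5222, -0.3482, 0.3482, -0.6963).
e_1·v_3 = (-0.4264)·4 + (-0.2132)·2 + 0.8528·(-3) + 0.2132·4 = -3.8376; e_2·v_3 = 0.5222·4 + (-0.3482)·2 + 0.3482·(-3) + (-0.6963)·4 = -2.4371.
u_3 = v_3 + 3.8376·e_1 + 2.4371·e_2 = (3.6364, 0.3333, 1.1212, 3.1212).
‖u_3‖ = 4.9329, so e_3 = (0.7372, 0.0676, 0.2273, 0.6327).
Qᵀb = (3.8376, 0.1741, 3.6797).
Back-substitute: x_3 = 3.6797/4.9329 = 0.7460.
x_2 = (0.1741 + 2.4371·0.7460)/5.7446 = 0.3468.
x_1 = (3.8376 − 0.0000·0.3468 + 3.8376·0.7460)/4.6904 = 1.4285.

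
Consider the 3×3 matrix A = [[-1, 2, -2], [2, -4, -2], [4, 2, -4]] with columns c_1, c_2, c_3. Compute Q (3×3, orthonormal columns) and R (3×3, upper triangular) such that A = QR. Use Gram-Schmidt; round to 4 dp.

Q = [[-0.2182, 0.3904, -0.8944], [0.4364, -0.7807, -0.4472], [0.8729, 0.4880, 0.0000]], R = [[4.5826, -0.4364, -3.9279], [0.0000, 4.8795, -1.1711], [0.0000, 0.0000, 2.6833]]

q_1 = c_1/‖c_1‖ = (-1, 2, 4)/4.5826 = (-0.2182, 0.4364, 0.8729).
r_{12} = q_1·c_2 = -0.4364.
u_2 = c_2 + 0.4364·q_1 = (1.9048, -3.8095, 2.3810).
‖u_2‖ = 4.8795, so q_2 = (0.3904, -0.7807, 0.4880).
r_{13} = q_1·c_3 = -3.9279; r_{23} = q_2·c_3 = -1.1711.
u_3 = c_3 + 3.9279·q_1 + 1.1711·q_2 = (-2.4000, -1.2000, 0.0000).
‖u_3‖ = 2.6833, so q_3 = (-0.8944, -0.4472, 0.0000).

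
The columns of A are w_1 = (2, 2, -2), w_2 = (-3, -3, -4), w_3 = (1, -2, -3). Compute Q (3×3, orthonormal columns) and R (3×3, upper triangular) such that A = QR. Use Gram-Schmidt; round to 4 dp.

w_1 = (2, 2, -2); ‖w_1‖ = 3.4641, so q_1 = (0.5774, 0.5774, -0.5774).
q_1·w_2 = 0.5774·(-3) + 0.5774·(-3) + (-0.5774)·(-4) = -1.1547.
u_2 = w_2 + 1.1547·q_1 = (-2.3333, -2.3333, -4.6667).
‖u_2‖ = 5.7155, so q_2 = (-0.4082, -0.4082, -0.8165).
q_1·w_3 = 0.5774·1 + 0.5774·(-2) + (-0.5774)·(-3) = 1.1547; q_2·w_3 = (-0.4082)·1 + (-0.4082)·(-2) + (-0.8165)·(-3) = 2.8577.
u_3 = w_3 − 1.1547·q_1 − 2.8577·q_2 = (1.5000, -1.5000, 0.0000).
‖u_3‖ = 2.1213, so q_3 = (0.7071, -0.7071, 0.0000).

Q = [[0.5774, -0.4082, 0.7071], [0.5774, -0.4082, -0.7071], [-0.5774, -0.8165, 0.0000]], R = [[3.4641, -1.1547, 1.1547], [0.0000, 5.7155, 2.8577], [0.0000, 0.0000, 2.1213]]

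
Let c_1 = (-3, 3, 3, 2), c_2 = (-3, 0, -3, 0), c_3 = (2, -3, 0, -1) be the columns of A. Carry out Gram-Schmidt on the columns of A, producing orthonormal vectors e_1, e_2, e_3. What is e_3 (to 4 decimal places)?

e_1 = c_1/‖c_1‖ = (-3, 3, 3, 2)/5.5678 = (-0.5388, 0.5388, 0.5388, 0.3592).
r_{12} = e_1·c_2 = 0.0000.
u_2 = c_2 − 0.0000·e_1 = (-3.0000, 0.0000, -3.0000, 0.0000).
‖u_2‖ = 4.2426, so e_2 = (-0.7071, 0.0000, -0.7071, 0.0000).
r_{13} = e_1·c_3 = -3.0533; r_{23} = e_2·c_3 = -1.4142.
u_3 = c_3 + 3.0533·e_1 + 1.4142·e_2 = (-0.6452, -1.3548, 0.6452, 0.0968).
‖u_3‖ = 1.6363, so e_3 = (-0.3943, -0.8280, 0.3943, 0.0591).

e_3 = (-0.3943, -0.8280, 0.3943, 0.0591)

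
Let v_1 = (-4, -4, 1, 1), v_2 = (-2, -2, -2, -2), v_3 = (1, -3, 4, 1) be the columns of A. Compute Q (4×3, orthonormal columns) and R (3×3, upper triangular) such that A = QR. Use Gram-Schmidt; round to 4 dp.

v_1 = (-4, -4, 1, 1); ‖v_1‖ = 5.8310, so e_1 = (-0.6860, -0.6860, 0.1715, 0.1715).
e_1·v_2 = (-0.6860)·(-2) + (-0.6860)·(-2) + 0.1715·(-2) + 0.1715·(-2) = 2.0580.
u_2 = v_2 − 2.0580·e_1 = (-0.5882, -0.5882, -2.3529, -2.3529).
‖u_2‖ = 3.4300, so e_2 = (-0.1715, -0.1715, -0.6860, -0.6860).
e_1·v_3 = (-0.6860)·1 + (-0.6860)·(-3) + 0.1715·4 + 0.1715·1 = 2.2295; e_2·v_3 = (-0.1715)·1 + (-0.1715)·(-3) + (-0.6860)·4 + (-0.6860)·1 = -3.0870.
u_3 = v_3 − 2.2295·e_1 + 3.0870·e_2 = (2.0000, -2.0000, 1.5000, -1.5000).
‖u_3‖ = 3.5355, so e_3 = (0.5657, -0.5657, 0.4243, -0.4243).

Q = [[-0.6860, -0.1715, 0.5657], [-0.6860, -0.1715, -0.5657], [0.1715, -0.6860, 0.4243], [0.1715, -0.6860, -0.4243]], R = [[5.8310, 2.0580, 2.2295], [0.0000, 3.4300, -3.0870], [0.0000, 0.0000, 3.5355]]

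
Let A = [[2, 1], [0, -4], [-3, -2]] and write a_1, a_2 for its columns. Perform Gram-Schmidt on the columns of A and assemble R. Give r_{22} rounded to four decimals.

e_1 = a_1/‖a_1‖ = (2, 0, -3)/3.6056 = (0.5547, 0.0000, -0.8321).
r_{12} = e_1·a_2 = 2.2188.
u_2 = a_2 − 2.2188·e_1 = (-0.2308, -4.0000, -0.1538).
r_{22} = ‖u_2‖ = 4.0096.

r_{22} = 4.0096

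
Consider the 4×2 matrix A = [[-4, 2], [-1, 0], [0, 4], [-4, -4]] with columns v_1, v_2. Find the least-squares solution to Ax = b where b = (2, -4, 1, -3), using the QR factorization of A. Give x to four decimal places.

x = (0.1139, 0.5302)

v_1 = (-4, -1, 0, -4); ‖v_1‖ = 5.7446, so q_1 = (-0.6963, -0.1741, 0.0000, -0.6963).
q_1·v_2 = (-0.6963)·2 + (-0.1741)·0 + 0.0000·4 + (-0.6963)·(-4) = 1.3926.
u_2 = v_2 − 1.3926·q_1 = (2.9697, 0.2424, 4.0000, -3.0303).
‖u_2‖ = 5.8361, so q_2 = (0.5088, 0.0415, 0.6854, -0.5192).
Qᵀb = (1.3926, 3.0946).
Back-substitute: x_2 = 3.0946/5.8361 = 0.5302.
x_1 = (1.3926 − 1.3926·0.5302)/5.7446 = 0.1139.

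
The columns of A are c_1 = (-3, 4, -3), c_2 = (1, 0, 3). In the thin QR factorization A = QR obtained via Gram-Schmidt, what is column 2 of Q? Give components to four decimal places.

q_2 = (-0.0245, 0.5880, 0.8085)

q_1 = c_1/‖c_1‖ = (-3, 4, -3)/5.8310 = (-0.5145, 0.6860, -0.5145).
r_{12} = q_1·c_2 = -2.0580.
u_2 = c_2 + 2.0580·q_1 = (-0.0588, 1.4118, 1.9412).
‖u_2‖ = 2.4010, so q_2 = (-0.0245, 0.5880, 0.8085).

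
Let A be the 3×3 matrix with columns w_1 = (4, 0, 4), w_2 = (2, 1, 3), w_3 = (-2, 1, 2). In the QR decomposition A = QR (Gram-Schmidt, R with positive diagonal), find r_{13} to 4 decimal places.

w_1 = (4, 0, 4); ‖w_1‖ = 5.6569, so q_1 = (0.7071, 0.0000, 0.7071).
r_{13} = q_1·w_3 = 0.0000.

r_{13} = 0.0000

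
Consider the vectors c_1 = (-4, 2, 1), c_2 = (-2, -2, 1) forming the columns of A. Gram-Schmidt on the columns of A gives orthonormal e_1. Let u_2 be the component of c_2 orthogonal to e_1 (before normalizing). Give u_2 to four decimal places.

u_2 = (-1.0476, -2.4762, 0.7619)

c_1 = (-4, 2, 1); ‖c_1‖ = 4.5826, so e_1 = (-0.8729, 0.4364, 0.2182).
e_1·c_2 = (-0.8729)·(-2) + 0.4364·(-2) + 0.2182·1 = 1.0911.
u_2 = c_2 − 1.0911·e_1 = (-1.0476, -2.4762, 0.7619).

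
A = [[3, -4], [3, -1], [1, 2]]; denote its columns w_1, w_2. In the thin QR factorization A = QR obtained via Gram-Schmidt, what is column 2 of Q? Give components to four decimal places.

q_1 = w_1/‖w_1‖ = (3, 3, 1)/4.3589 = (0.6882, 0.6882, 0.2294).
r_{12} = q_1·w_2 = -2.9824.
u_2 = w_2 + 2.9824·q_1 = (-1.9474, 1.0526, 2.6842).
‖u_2‖ = 3.4793, so q_2 = (-0.5597, 0.3025, 0.7715).

q_2 = (-0.5597, 0.3025, 0.7715)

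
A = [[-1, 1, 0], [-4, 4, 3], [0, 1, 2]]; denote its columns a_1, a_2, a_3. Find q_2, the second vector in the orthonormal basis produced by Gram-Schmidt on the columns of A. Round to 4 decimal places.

q_2 = (0.0000, 0.0000, 1.0000)

a_1 = (-1, -4, 0); ‖a_1‖ = 4.1231, so q_1 = (-0.2425, -0.9701, 0.0000).
q_1·a_2 = (-0.2425)·1 + (-0.9701)·4 + 0.0000·1 = -4.1231.
u_2 = a_2 + 4.1231·q_1 = (0.0000, 0.0000, 1.0000).
‖u_2‖ = 1.0000, so q_2 = (0.0000, 0.0000, 1.0000).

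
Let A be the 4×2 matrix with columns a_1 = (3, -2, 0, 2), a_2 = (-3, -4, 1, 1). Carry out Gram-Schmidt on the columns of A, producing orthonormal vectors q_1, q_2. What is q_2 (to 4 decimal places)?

q_2 = (-0.6120, -0.7480, 0.1927, 0.1700)

a_1 = (3, -2, 0, 2); ‖a_1‖ = 4.1231, so q_1 = (0.7276, -0.4851, 0.0000, 0.4851).
q_1·a_2 = 0.7276·(-3) + (-0.4851)·(-4) + 0.0000·1 + 0.4851·1 = 0.2425.
u_2 = a_2 − 0.2425·q_1 = (-3.1765, -3.8824, 1.0000, 0.8824).
‖u_2‖ = 5.1905, so q_2 = (-0.6120, -0.7480, 0.1927, 0.1700).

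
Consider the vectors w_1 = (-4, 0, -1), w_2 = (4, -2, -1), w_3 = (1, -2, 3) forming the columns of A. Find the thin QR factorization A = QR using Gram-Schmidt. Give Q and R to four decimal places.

w_1 = (-4, 0, -1); ‖w_1‖ = 4.1231, so q_1 = (-0.9701, 0.0000, -0.2425).
q_1·w_2 = (-0.9701)·4 + 0.0000·(-2) + (-0.2425)·(-1) = -3.6380.
u_2 = w_2 + 3.6380·q_1 = (0.4706, -2.0000, -1.8824).
‖u_2‖ = 2.7865, so q_2 = (0.1689, -0.7177, -0.6755).
q_1·w_3 = (-0.9701)·1 + 0.0000·(-2) + (-0.2425)·3 = -1.6977; q_2·w_3 = 0.1689·1 + (-0.7177)·(-2) + (-0.6755)·3 = -0.4222.
u_3 = w_3 + 1.6977·q_1 + 0.4222·q_2 = (-0.5758, -2.3030, 2.3030).
‖u_3‖ = 3.3075, so q_3 = (-0.1741, -0.6963, 0.6963).

Q = [[-0.9701, 0.1689, -0.1741], [0.0000, -0.7177, -0.6963], [-0.2425, -0.6755, 0.6963]], R = [[4.1231, -3.6380, -1.6977], [0.0000, 2.7865, -0.4222], [0.0000, 0.0000, 3.3075]]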